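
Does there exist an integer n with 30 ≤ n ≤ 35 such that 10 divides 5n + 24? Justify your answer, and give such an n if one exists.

No, no such integer n in that range exists.

At n = 30, 5·30 + 24 = 174 ≡ 4 (mod 10), and each step in n adds 5, giving residues 4, 9, 4, 9, 4, 9 for n = 30, 31, …, 35.
The residue 0 does not occur, so no n in [30, 35] makes 5n + 24 a multiple of 10.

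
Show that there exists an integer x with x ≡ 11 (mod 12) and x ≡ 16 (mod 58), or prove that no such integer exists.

gcd(12, 58) = 2. If x ≡ 11 (mod 12) and x ≡ 16 (mod 58), then x ≡ 11 (mod 2) and x ≡ 16 (mod 2).
These are incompatible: 11 − 16 = -5 is not divisible by 2.
So no integer satisfies both congruences.

There is no such integer.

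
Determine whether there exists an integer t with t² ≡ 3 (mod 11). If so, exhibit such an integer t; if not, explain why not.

t = 6

Take t = 6. Then 6² = 36 = 3·11 + 3, so 6² ≡ 3 (mod 11).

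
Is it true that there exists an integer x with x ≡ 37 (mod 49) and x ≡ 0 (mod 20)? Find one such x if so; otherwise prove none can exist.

Since 49 and 20 share no common factor, CRT says the pair of congruences has a solution (unique mod 980).
Any solution of the first congruence is x = 37 + 49t; substituting into the second, 49t ≡ 0 − 37 ≡ 3 (mod 20).
49 ≡ 9 (mod 20), so this reads 9t ≡ 3 (mod 20). Since 9·9 = 81 = 4·20 + 1, the inverse of 9 mod 20 is 9.
Therefore t ≡ 9·3 = 27 ≡ 7 (mod 20).
With t = 7: x = 37 + 49·7 = 380.
Indeed 380 ≡ 37 (mod 49) and 380 ≡ 0 (mod 20).

x = 380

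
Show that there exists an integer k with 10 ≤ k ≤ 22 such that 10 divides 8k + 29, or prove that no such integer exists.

The values of 8k + 29 for k = 10, 11, …, 22 are 109, 117, 125, 133, 141, 149, 157, 165, 173, 181, 189, 197, 205; reduced mod 10 these are 9, 7, 5, 3, 1, 9, 7, 5, 3, 1, 9, 7, 5.
Since 0 is absent from this list, 10 ∤ 8k + 29 for every k with 10 ≤ k ≤ 22.

No, no such integer k in that range exists.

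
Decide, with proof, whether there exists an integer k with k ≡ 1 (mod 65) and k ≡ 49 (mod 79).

gcd(65, 79) = 1, so the Chinese Remainder Theorem guarantees exactly one residue class mod 5135 satisfying both.
Write k = 1 + 65t and require 1 + 65t ≡ 49 (mod 79), i.e. 65t ≡ 48 (mod 79).
Invert 65 mod 79 by the Euclidean algorithm: 79 = 1·65 + 14, 65 = 4·14 + 9, 14 = 1·9 + 5, 9 = 1·5 + 4, 5 = 1·4 + 1, 4 = 4·1 + 0; back-substituting, 1 = 5 − 1·4 = 5 − (9 − 1·5) = −9 + 2·5 = −9 + 2·(14 − 1·9) = 2·14 − 3·9 = 2·14 − 3·(65 − 4·14) = −3·65 + 14·14 = −3·65 + 14·(79 − 1·65) = 14·79 − 17·65. Hence 65·(-17) ≡ 1, so 65⁻¹ ≡ -17 ≡ 62 (mod 79).
Therefore t ≡ 62·48 = 2976 ≡ 53 (mod 79).
Taking t = 53 gives k = 1 + 65·53 = 3446.
Check: 3446 mod 65 = 1, 3446 mod 79 = 49. ✓

k = 3446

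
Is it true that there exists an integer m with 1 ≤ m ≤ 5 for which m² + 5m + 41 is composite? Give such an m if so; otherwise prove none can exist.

m = 4

At m = 4: 4² + 5·4 + 41 = 77 = 7·11, which is composite.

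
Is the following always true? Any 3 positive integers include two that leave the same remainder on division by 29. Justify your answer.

Try 3 consecutive integers, 12, 13, 14. Their remainders mod 29 are 12, 13, 14 — pairwise different, as any 3 ≤ 29 consecutive integers have distinct residues.
Hence this collection has no pair with equal remainders mod 29, disproving the claim.

No, the set {12, 13, 14} is a counterexample.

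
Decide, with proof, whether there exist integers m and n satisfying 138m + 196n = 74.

gcd(138, 196) = 2, and 2 divides 74, so integer solutions exist.
Dividing through by 2 reduces the equation to 69m + 98n = 37.
Run the Euclidean algorithm on 98 and 69: 98 = 1·69 + 29, 69 = 2·29 + 11, 29 = 2·11 + 7, 11 = 1·7 + 4, 7 = 1·4 + 3, 4 = 1·3 + 1, 3 = 3·1 + 0.
Unwinding: 1 = 4 − 1·3 = 4 − (7 − 1·4) = −7 + 2·4 = −7 + 2·(11 − 1·7) = 2·11 − 3·7 = 2·11 − 3·(29 − 2·11) = −3·29 + 8·11 = −3·29 + 8·(69 − 2·29) = 8·69 − 19·29 = 8·69 − 19·(98 − 1·69) = −19·98 + 27·69, i.e. 69·27 + 98·(-19) = 1.
Scaling by 37 gives the particular solution (m, n) = (999, -703).
Shifting by a multiple of (98, −69) keeps it a solution: m = 999 − 10·98 = 19, n = -703 + 10·69 = -13.
Check: 138·19 + 196·(-13) = 2622 − 2548 = 74. ✓

m = 19, n = -13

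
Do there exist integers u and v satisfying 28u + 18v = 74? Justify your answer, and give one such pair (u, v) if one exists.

u = 2, v = 1

Since gcd(28, 18) = 2 and 74 = 2·37, Bézout's identity guarantees a solution.
Dividing through by 2 reduces the equation to 14u + 9v = 37.
Run the Euclidean algorithm on 14 and 9: 14 = 1·9 + 5, 9 = 1·5 + 4, 5 = 1·4 + 1, 4 = 4·1 + 0.
Back-substituting, 1 = 5 − 1·4 = 5 − (9 − 1·5) = −9 + 2·5 = −9 + 2·(14 − 1·9) = 2·14 − 3·9; that is, 14·2 + 9·(-3) = 1.
Times 37: 14·74 + 9·(-111) = 37, so (74, -111) solves it.
The general solution is u = 74 + 9k, v = -111 − 14k; taking k = -8 gives the smaller pair u = 2, v = 1.
Indeed 28·2 + 18·1 = 56 + 18 = 74.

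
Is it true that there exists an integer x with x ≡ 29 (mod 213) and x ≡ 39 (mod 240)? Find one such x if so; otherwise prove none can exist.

gcd(213, 240) = 3. If x ≡ 29 (mod 213) and x ≡ 39 (mod 240), then x ≡ 29 (mod 3) and x ≡ 39 (mod 3).
However 29 ≡ 2 and 39 ≡ 0 (mod 3), and 2 ≠ 0.
Hence the system has no solution.

There is no such integer.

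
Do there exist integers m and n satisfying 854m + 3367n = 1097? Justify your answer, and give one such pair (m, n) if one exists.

gcd(854, 3367) = 7, so every integer of the form 854m + 3367n is a multiple of 7.
But 1097 = 7·156 + 5, so 7 ∤ 1097.
So the equation is unsolvable over ℤ.

No such integers exist.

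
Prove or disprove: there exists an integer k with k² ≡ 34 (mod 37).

k = 16

k = 16 works: 16² = 256, and 256 − 34 = 222 = 6·37.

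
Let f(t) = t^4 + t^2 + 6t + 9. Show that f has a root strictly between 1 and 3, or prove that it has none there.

No such root exists.

The endpoint values f(1) = 17 and f(3) = 117 are both positive. Claim: f(t) > 0 for every t in (1, 3).
Shift to the endpoint 1: with t = 1 + u (0 < u < 2), one computes f(1 + u) = u^4 + 4u^3 + 7u^2 + 12u + 17.
The nonzero coefficients here are all positive, so for u > 0 every term is positive (or zero), and the constant term 17 is strictly positive.
So f is strictly positive on (1, 3); no root exists in the interval.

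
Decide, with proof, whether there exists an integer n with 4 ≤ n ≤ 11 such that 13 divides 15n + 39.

There is no such integer n in that range.

For n = 4, 5, …, 11 the values of 15n + 39 modulo 13 are 8, 10, 12, 1, 3, 5, 7, 9 respectively.
None is 0, so 13 never divides 15n + 39 on this range.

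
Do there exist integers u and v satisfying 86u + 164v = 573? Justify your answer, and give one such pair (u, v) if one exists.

Both 86 and 164 are divisible by gcd(86, 164) = 2, hence so is any combination 86u + 164v.
However 573 leaves remainder 1 on division by 2.
So the equation is unsolvable over ℤ.

No such integers exist.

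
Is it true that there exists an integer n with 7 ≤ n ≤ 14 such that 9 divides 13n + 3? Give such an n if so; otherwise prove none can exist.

The values of 13n + 3 for n = 7, 8, …, 14 are 94, 107, 120, 133, 146, 159, 172, 185; reduced mod 9 these are 4, 8, 3, 7, 2, 6, 1, 5.
The residue 0 does not occur, so no n in [7, 14] makes 13n + 3 a multiple of 9.

No, no such integer n in that range exists.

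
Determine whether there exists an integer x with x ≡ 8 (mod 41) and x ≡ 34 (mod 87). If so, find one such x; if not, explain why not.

x = 295

The moduli 41 and 87 are coprime, so by the Chinese Remainder Theorem a unique solution modulo 3567 exists.
Any solution of the first congruence is x = 8 + 41t; substituting into the second, 41t ≡ 34 − 8 ≡ 26 (mod 87).
Since 41·17 = 697 = 8·87 + 1, the inverse of 41 mod 87 is 17.
Therefore t ≡ 17·26 = 442 ≡ 7 (mod 87).
With t = 7: x = 8 + 41·7 = 295.
Check: 295 mod 41 = 8, 295 mod 87 = 34. ✓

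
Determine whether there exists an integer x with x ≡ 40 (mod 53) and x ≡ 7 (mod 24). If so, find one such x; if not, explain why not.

x = 199

The moduli 53 and 24 are coprime, so by the Chinese Remainder Theorem a unique solution modulo 1272 exists.
Write x = 40 + 53t and require 40 + 53t ≡ 7 (mod 24), i.e. 53t ≡ 15 (mod 24).
53 ≡ 5 (mod 24), so this reads 5t ≡ 15 (mod 24). Invert 5 mod 24 by the Euclidean algorithm: 24 = 4·5 + 4, 5 = 1·4 + 1, 4 = 4·1 + 0; back-substituting, 1 = 5 − 1·4 = 5 − (24 − 4·5) = −24 + 5·5. Hence 5·5 ≡ 1, so 5⁻¹ ≡ 5 (mod 24).
Multiplying by 5: t ≡ 5·15 = 75 ≡ 3 (mod 24).
Taking t = 3 gives x = 40 + 53·3 = 199.
Check: 199 mod 53 = 40, 199 mod 24 = 7. ✓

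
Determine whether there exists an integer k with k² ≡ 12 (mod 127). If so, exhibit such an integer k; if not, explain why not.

There is no such integer.

127 is prime, so by Euler's criterion 12 is a square mod 127 iff 12^((127−1)/2) = 12^63 ≡ 1 (mod 127).
Repeated squaring mod 127: 12^2 = 144 ≡ 17; 12^4 ≡ 17² = 289 ≡ 35; 12^8 ≡ 35² = 1225 ≡ 82; 12^16 ≡ 82² = 6724 ≡ 120; 12^32 ≡ 120² = 14400 ≡ 49.
Since 63 = 32 + 16 + 8 + 4 + 2 + 1, 12^63 ≡ 49 · 120 · 82 · 35 · 17 · 12; multiplying out mod 127: 49·120 = 5880 ≡ 38, then 38·82 = 3116 ≡ 68, then 68·35 = 2380 ≡ 94, then 94·17 = 1598 ≡ 74, then 74·12 = 888 ≡ 126. Thus 12^63 ≡ 126 ≡ −1 (mod 127).
The value −1 means 12 is a non-residue modulo 127, so k² ≡ 12 (mod 127) is impossible.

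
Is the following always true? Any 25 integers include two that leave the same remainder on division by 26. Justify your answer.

No, the set {100, 101, 102, 103, 104, 105, 106, 107, 108, 109, 110, 111, 112, 113, 114, 115, 116, 117, 118, 119, 120, 121, 122, 123, 124} is a counterexample.

Try 25 consecutive integers, 100, 101, …, 124. Their remainders mod 26 are 22, 23, 24, 25, 0, 1, 2, 3, 4, 5, 6, 7, 8, 9, 10, 11, 12, 13, 14, 15, 16, 17, 18, 19, 20 — pairwise different, as any 25 ≤ 26 consecutive integers have distinct residues.
So no two of them leave the same remainder on division by 26; the claim fails for this set.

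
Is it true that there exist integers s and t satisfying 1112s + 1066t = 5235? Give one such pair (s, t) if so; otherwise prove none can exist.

gcd(1112, 1066) = 2, so every integer of the form 1112s + 1066t is a multiple of 2.
But 5235 is not a multiple of 2 (it leaves remainder 1).
So the equation is unsolvable over ℤ.

No, no such integers exist.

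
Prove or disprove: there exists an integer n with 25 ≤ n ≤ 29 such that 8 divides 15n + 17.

n = 25

n = 25 works, since 15·25 + 17 = 392 = 49·8.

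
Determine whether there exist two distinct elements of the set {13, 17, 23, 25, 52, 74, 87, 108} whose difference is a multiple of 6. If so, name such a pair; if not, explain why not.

Yes: 13 and 25.

Reduce each element mod 6: 13↦1, 17↦5, 23↦5, 25↦1, 52↦4, 74↦2, 87↦3, 108↦0. The residue 1 repeats (at 13 and 25), and 25 − 13 = 12 = 2·6.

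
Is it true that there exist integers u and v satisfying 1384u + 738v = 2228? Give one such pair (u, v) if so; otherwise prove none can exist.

Every value of 1384u + 738v is a multiple of gcd(1384, 738) = 2; since 2 ∣ 2228, solutions exist.
Dividing through by 2 reduces the equation to 692u + 369v = 1114.
Dividing repeatedly: 692 = 1·369 + 323, 369 = 1·323 + 46, 323 = 7·46 + 1, 46 = 46·1 + 0.
Back-substituting, 1 = 323 − 7·46 = 323 − 7·(369 − 1·323) = −7·369 + 8·323 = −7·369 + 8·(692 − 1·369) = 8·692 − 15·369; that is, 692·8 + 369·(-15) = 1.
Scaling by 1114 gives the particular solution (u, v) = (8912, -16710).
Shifting by a multiple of (369, −692) keeps it a solution: u = 8912 − 24·369 = 56, v = -16710 + 24·692 = -102.
Check: 1384·56 + 738·(-102) = 77504 − 75276 = 2228. ✓

u = 56, v = -102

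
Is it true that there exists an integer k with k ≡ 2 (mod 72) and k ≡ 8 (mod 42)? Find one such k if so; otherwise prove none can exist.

k = 218

The moduli are not coprime: gcd(72, 42) = 6. Compatibility requires 6 ∣ (8 − 2) = 6, which holds, so solutions exist.
List candidates k ≡ 2 (mod 72): 2, 74, 146, 218. Modulo 42 these are 2, 32, 20, 8; 218 gives 8 as required.
Verify: 218 = 3·72 + 2 and 218 = 5·42 + 8. ✓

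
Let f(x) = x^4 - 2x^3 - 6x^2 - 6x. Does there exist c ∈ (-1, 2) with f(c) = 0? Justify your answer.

f(-1) = 3 and f(2) = -36, which have opposite signs.
Since f is a polynomial it is continuous on [-1, 2].
So by the Intermediate Value Theorem there is a c strictly between -1 and 2 with f(c) = 0.

Such a root exists.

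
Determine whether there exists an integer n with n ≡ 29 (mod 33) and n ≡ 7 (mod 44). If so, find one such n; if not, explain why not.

gcd(33, 44) = 11. A simultaneous solution exists iff 29 ≡ 7 (mod 11); here 29 mod 11 = 7 = 7 mod 11, so it does.
The integers ≡ 29 (mod 33) are 29, 62, 95, …; their remainders mod 44 are 29, 18, 7, so n = 95 is the first that is ≡ 7 (mod 44).
Check: 95 mod 33 = 29, 95 mod 44 = 7. ✓

n = 95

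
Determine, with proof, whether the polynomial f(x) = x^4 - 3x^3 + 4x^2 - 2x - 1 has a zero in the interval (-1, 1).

f(-1) = 9 and f(1) = -1, which have opposite signs.
f is continuous everywhere (it is a polynomial), in particular on [-1, 1].
By the Intermediate Value Theorem, f takes the value 0 somewhere in the open interval.

Yes, f has a root in the interval.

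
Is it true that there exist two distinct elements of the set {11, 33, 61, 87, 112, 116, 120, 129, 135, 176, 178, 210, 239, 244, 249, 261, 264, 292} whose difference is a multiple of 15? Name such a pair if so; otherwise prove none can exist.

Both 11 and 116 leave remainder 11 on division by 15; their difference 105 = 7·15 is a multiple of 15.

11 and 116 are such a pair.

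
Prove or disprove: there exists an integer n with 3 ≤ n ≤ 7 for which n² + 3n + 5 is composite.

At n = 7: 7² + 3·7 + 5 = 75 = 3·25, which is composite.

n = 7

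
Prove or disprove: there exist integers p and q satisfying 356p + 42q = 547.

No, no such integers exist.

Both 356 and 42 are divisible by gcd(356, 42) = 2, hence so is any combination 356p + 42q.
But 547 is not a multiple of 2 (it leaves remainder 1).
Hence no integers p, q satisfy the equation.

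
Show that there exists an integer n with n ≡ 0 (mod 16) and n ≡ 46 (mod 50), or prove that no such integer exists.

Here gcd(16, 50) = 2, and both 0 and 46 leave remainder 0 mod 2, so the system is consistent.
The integers ≡ 0 (mod 16) are 0, 16, 32, 48, 64, 80, 96, …; their remainders mod 50 are 0, 16, 32, 48, 14, 30, 46, so n = 96 is the first that is ≡ 46 (mod 50).
Verify: 96 = 6·16 + 0 and 96 = 1·50 + 46. ✓

n = 96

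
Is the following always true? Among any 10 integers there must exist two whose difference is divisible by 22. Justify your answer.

Try 10 consecutive integers, 72, 73, …, 81. Their remainders mod 22 are 6, 7, 8, 9, 10, 11, 12, 13, 14, 15 — pairwise different, as any 10 ≤ 22 consecutive integers have distinct residues.
Any two of them differ by at most 9 < 22 and by at least 1, so no difference is a multiple of 22.

No, the set {72, 73, 74, 75, 76, 77, 78, 79, 80, 81} is a counterexample.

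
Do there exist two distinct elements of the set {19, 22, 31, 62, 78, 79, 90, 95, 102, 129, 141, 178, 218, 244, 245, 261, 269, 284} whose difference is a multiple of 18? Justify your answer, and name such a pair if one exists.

No, no such pair exists.

Residues mod 18: 19↦1, 22↦4, 31↦13, 62↦8, 78↦6, 79↦7, 90↦0, 95↦5, 102↦12, 129↦3, 141↦15, 178↦16, 218↦2, 244↦10, 245↦11, 261↦9, 269↦17, 284↦14.
All 18 residues are distinct, so no two elements differ by a multiple of 18.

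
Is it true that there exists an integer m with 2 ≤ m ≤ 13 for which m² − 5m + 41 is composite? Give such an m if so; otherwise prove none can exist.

m = 9

At m = 9: 9² − 5·9 + 41 = 77 = 7·11, which is composite.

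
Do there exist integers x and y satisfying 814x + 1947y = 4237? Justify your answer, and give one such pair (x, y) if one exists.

Both 814 and 1947 are divisible by gcd(814, 1947) = 11, hence so is any combination 814x + 1947y.
However 4237 leaves remainder 2 on division by 11.
So the equation is unsolvable over ℤ.

No such integers exist.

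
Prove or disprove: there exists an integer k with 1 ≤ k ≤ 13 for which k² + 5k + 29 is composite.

At k = 9: 9² + 5·9 + 29 = 155 = 5·31, which is composite.

k = 9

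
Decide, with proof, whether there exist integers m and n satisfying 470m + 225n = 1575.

m = 0, n = 7

Since gcd(470, 225) = 5 and 1575 = 5·315, Bézout's identity guarantees a solution.
Dividing through by 5 reduces the equation to 94m + 45n = 315.
Dividing repeatedly: 94 = 2·45 + 4, 45 = 11·4 + 1, 4 = 4·1 + 0.
Back-substituting, 1 = 45 − 11·4 = 45 − 11·(94 − 2·45) = −11·94 + 23·45; that is, 94·(-11) + 45·23 = 1.
Times 315: 94·(-3465) + 45·7245 = 315, so (-3465, 7245) solves it.
The general solution is m = -3465 + 45k, n = 7245 − 94k; taking k = 77 gives the smaller pair m = 0, n = 7.
Indeed 470·0 + 225·7 = 0 + 1575 = 1575.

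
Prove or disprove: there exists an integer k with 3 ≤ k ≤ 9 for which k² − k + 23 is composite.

k = 9

At k = 9: 9² − 9 + 23 = 95 = 5·19, which is composite.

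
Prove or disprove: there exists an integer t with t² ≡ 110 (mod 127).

127 is prime, so by Euler's criterion 110 is a square mod 127 iff 110^((127−1)/2) = 110^63 ≡ 1 (mod 127).
Squaring successively (mod 127): 110^2 = 12100 ≡ 35; 110^4 ≡ 35² = 1225 ≡ 82; 110^8 ≡ 82² = 6724 ≡ 120; 110^16 ≡ 120² = 14400 ≡ 49; 110^32 ≡ 49² = 2401 ≡ 115.
Since 63 = 32 + 16 + 8 + 4 + 2 + 1, 110^63 ≡ 115 · 49 · 120 · 82 · 35 · 110; multiplying out mod 127: 115·49 = 5635 ≡ 47, then 47·120 = 5640 ≡ 52, then 52·82 = 4264 ≡ 73, then 73·35 = 2555 ≡ 15, then 15·110 = 1650 ≡ 126. Thus 110^63 ≡ 126 ≡ −1 (mod 127).
The value −1 means 110 is a non-residue modulo 127, so t² ≡ 110 (mod 127) is impossible.

No such integer exists.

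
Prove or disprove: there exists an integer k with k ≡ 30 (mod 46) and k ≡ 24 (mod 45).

k = 1824

The moduli 46 and 45 are coprime, so by the Chinese Remainder Theorem a unique solution modulo 2070 exists.
Any solution of the first congruence is k = 30 + 46t; substituting into the second, 46t ≡ 24 − 30 ≡ 39 (mod 45).
46 ≡ 1 (mod 45), so this reads 1t ≡ 39 (mod 45). So t ≡ 39 (mod 45).
Taking t = 39 gives k = 30 + 46·39 = 1824.
Check: 1824 mod 46 = 30, 1824 mod 45 = 24. ✓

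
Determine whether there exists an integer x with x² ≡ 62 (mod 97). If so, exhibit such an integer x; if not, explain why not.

x = 16

Take x = 16. Then 16² = 256 = 2·97 + 62, so 16² ≡ 62 (mod 97).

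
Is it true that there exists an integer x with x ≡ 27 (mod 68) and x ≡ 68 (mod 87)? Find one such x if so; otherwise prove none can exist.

The moduli 68 and 87 are coprime, so by the Chinese Remainder Theorem a unique solution modulo 5916 exists.
Write x = 27 + 68t and require 27 + 68t ≡ 68 (mod 87), i.e. 68t ≡ 41 (mod 87).
Since 68·32 = 2176 = 25·87 + 1, the inverse of 68 mod 87 is 32.
Therefore t ≡ 32·41 = 1312 ≡ 7 (mod 87).
With t = 7: x = 27 + 68·7 = 503.
Indeed 503 ≡ 27 (mod 68) and 503 ≡ 68 (mod 87).

x = 503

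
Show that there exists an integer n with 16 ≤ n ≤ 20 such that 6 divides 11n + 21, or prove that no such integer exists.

For n = 16, 17, …, 20 the values of 11n + 21 modulo 6 are 5, 4, 3, 2, 1 respectively.
None is 0, so 6 never divides 11n + 21 on this range.

No such integer n in that range exists.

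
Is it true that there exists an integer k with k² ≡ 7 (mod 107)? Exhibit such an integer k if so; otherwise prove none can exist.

No such integer exists.

107 is prime, so by Euler's criterion 7 is a square mod 107 iff 7^((107−1)/2) = 7^53 ≡ 1 (mod 107).
Repeated squaring mod 107: 7^2 = 49 ≡ 49; 7^4 ≡ 49² = 2401 ≡ 47; 7^8 ≡ 47² = 2209 ≡ 69; 7^16 ≡ 69² = 4761 ≡ 53; 7^32 ≡ 53² = 2809 ≡ 27.
Since 53 = 32 + 16 + 4 + 1, 7^53 ≡ 27 · 53 · 47 · 7; multiplying out mod 107: 27·53 = 1431 ≡ 40, then 40·47 = 1880 ≡ 61, then 61·7 = 427 ≡ 106. Thus 7^53 ≡ 106 ≡ −1 (mod 107).
The value −1 means 7 is a non-residue modulo 107, so k² ≡ 7 (mod 107) is impossible.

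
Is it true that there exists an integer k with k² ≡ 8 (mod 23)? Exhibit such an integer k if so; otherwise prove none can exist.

k = 10

k = 10 works: 10² = 100, and 100 − 8 = 92 = 4·23.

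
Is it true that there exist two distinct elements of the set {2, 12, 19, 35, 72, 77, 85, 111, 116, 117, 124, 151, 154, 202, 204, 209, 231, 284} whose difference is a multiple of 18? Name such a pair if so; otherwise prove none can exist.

No such pair exists.

Reduce each element modulo 18: 2↦2, 12↦12, 19↦1, 35↦17, 72↦0, 77↦5, 85↦13, 111↦3, 116↦8, 117↦9, 124↦16, 151↦7, 154↦10, 202↦4, 204↦6, 209↦11, 231↦15, 284↦14.
All 18 residues are distinct, so no two elements differ by a multiple of 18.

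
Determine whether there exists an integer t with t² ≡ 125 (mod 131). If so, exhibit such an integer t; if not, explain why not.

Take t = 115. Then 115² = 13225 = 100·131 + 125, so 115² ≡ 125 (mod 131).

t = 115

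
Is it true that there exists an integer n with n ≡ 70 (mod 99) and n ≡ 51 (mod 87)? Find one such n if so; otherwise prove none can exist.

Reduce both congruences modulo 3, which divides 99 and 87: they say n ≡ 70 (mod 3) and n ≡ 51 (mod 3).
But 70 mod 3 = 1 while 51 mod 3 = 0, a contradiction.
Hence the system has no solution.

There is no such integer.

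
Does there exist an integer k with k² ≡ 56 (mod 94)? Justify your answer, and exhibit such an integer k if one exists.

k = 44 works: 44² = 1936, and 1936 − 56 = 1880 = 20·94.

k = 44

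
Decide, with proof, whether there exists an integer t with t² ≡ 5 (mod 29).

t = 18

Take t = 18. Then 18² = 324 = 11·29 + 5, so 18² ≡ 5 (mod 29).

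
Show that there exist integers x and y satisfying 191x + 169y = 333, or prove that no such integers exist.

x = 115, y = -128

191 and 169 are coprime, so 191x + 169y ranges over all of ℤ.
Dividing repeatedly: 191 = 1·169 + 22, 169 = 7·22 + 15, 22 = 1·15 + 7, 15 = 2·7 + 1, 7 = 7·1 + 0.
Back-substituting, 1 = 15 − 2·7 = 15 − 2·(22 − 1·15) = −2·22 + 3·15 = −2·22 + 3·(169 − 7·22) = 3·169 − 23·22 = 3·169 − 23·(191 − 1·169) = −23·191 + 26·169; that is, 191·(-23) + 169·26 = 1.
Multiplying through by 333: x = (-23)·333 = -7659, y = 26·333 = 8658 is a solution.
Adding 46·169 to x and subtracting 46·191 from y gives the tidier solution (115, -128).
Check: 191·115 + 169·(-128) = 21965 − 21632 = 333. ✓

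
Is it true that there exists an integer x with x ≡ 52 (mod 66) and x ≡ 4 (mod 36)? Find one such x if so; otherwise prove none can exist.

gcd(66, 36) = 6. A simultaneous solution exists iff 52 ≡ 4 (mod 6); here 52 mod 6 = 4 = 4 mod 6, so it does.
The integers ≡ 52 (mod 66) are 52, 118, 184, …; their remainders mod 36 are 16, 10, 4, so x = 184 is the first that is ≡ 4 (mod 36).
Verify: 184 = 2·66 + 52 and 184 = 5·36 + 4. ✓

x = 184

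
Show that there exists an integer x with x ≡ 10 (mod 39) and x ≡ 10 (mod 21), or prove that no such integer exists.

x = 10

gcd(39, 21) = 3. A simultaneous solution exists iff 10 ≡ 10 (mod 3); here 10 mod 3 = 1 = 10 mod 3, so it does.
The smallest candidate x = 10 works directly: 10 ≡ 10 (mod 21).
Check: 10 mod 39 = 10, 10 mod 21 = 10. ✓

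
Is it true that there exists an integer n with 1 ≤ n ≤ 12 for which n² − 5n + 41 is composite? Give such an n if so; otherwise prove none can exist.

n = 12

At n = 12: 12² − 5·12 + 41 = 125 = 5·25, which is composite.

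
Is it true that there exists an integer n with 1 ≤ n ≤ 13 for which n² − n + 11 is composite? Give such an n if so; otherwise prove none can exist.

n = 12

At n = 12: 12² − 12 + 11 = 143 = 11·13, which is composite.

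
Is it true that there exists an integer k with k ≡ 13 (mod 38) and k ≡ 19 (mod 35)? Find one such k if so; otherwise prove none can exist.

gcd(38, 35) = 1, so the Chinese Remainder Theorem guarantees exactly one residue class mod 1330 satisfying both.
Any solution of the first congruence is k = 13 + 38t; substituting into the second, 38t ≡ 19 − 13 ≡ 6 (mod 35).
38 ≡ 3 (mod 35), so this reads 3t ≡ 6 (mod 35). To invert 3 modulo 35: 35 = 11·3 + 2, 3 = 1·2 + 1, 2 = 2·1 + 0, and unwinding, 1 = 3 − 1·2 = 3 − (35 − 11·3) = −35 + 12·3. Thus 3⁻¹ ≡ 12 (mod 35).
Multiplying by 12: t ≡ 12·6 = 72 ≡ 2 (mod 35).
Taking t = 2 gives k = 13 + 38·2 = 89.
Indeed 89 ≡ 13 (mod 38) and 89 ≡ 19 (mod 35).

k = 89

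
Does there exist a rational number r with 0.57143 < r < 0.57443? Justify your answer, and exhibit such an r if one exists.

r = 31/54

Look for a denominator N such that an integer falls strictly between N·0.57143 and N·0.57443. N = 54 works: 54·0.57143 = 30.85722 < 31 < 31.01922 = 54·0.57443.
Dividing back, 0.57143 < 31/54 < 0.57443, and 31/54 is rational.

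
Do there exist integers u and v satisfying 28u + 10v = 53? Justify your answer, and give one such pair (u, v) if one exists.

No such integers exist.

Any value of 28u + 10v is a multiple of gcd(28, 10) = 2.
However 53 leaves remainder 1 on division by 2.
Hence no integers u, v satisfy the equation.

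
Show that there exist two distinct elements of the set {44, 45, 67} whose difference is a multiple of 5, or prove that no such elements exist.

Two integers differ by a multiple of 5 exactly when they have the same residue mod 5. The residues are 44↦4, 45↦0, 67↦2.
These 3 residues are pairwise different, hence no difference of two elements is divisible by 5.

No, no such pair exists.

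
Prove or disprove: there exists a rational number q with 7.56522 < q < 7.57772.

q = 53/7

Scale by 7: the interval becomes (52.95654, 53.04404), which contains the integer 53.
Hence 53/7 is a rational number with 7.56522 < 53/7 < 7.57772.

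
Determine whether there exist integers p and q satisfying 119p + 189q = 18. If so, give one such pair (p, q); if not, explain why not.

No such integers exist.

Any value of 119p + 189q is a multiple of gcd(119, 189) = 7.
But 18 = 7·2 + 4, so 7 ∤ 18.
So the equation is unsolvable over ℤ.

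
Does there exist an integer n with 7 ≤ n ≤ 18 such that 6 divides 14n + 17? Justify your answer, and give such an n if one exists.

The values of 14n + 17 for n = 7, 8, …, 18 are 115, 129, 143, 157, 171, 185, 199, 213, 227, 241, 255, 269; reduced mod 6 these are 1, 3, 5, 1, 3, 5, 1, 3, 5, 1, 3, 5.
Since 0 is absent from this list, 6 ∤ 14n + 17 for every n with 7 ≤ n ≤ 18.

There is no such integer n in that range.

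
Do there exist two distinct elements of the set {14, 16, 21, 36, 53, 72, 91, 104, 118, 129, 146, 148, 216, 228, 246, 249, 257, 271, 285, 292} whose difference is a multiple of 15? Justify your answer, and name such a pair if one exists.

The pair (14, 104) works.

14 mod 15 = 14 and 104 mod 15 = 14, so 104 − 14 = 90 = 6·15.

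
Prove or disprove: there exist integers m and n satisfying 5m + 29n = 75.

Since gcd(5, 29) = 1, every integer is an integer combination of 5 and 29.
Dividing repeatedly: 29 = 5·5 + 4, 5 = 1·4 + 1, 4 = 4·1 + 0.
Working back up the chain: 1 = 5 − 1·4 = 5 − (29 − 5·5) = −29 + 6·5. So 5·6 + 29·(-1) = 1.
Times 75: 5·450 + 29·(-75) = 75, so (450, -75) solves it.
The general solution is m = 450 + 29k, n = -75 − 5k; taking k = -15 gives the smaller pair m = 15, n = 0.
Indeed 5·15 + 29·0 = 75 + 0 = 75.

m = 15, n = 0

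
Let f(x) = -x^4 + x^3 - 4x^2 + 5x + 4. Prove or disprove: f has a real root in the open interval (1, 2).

Yes, f has a root in the interval.

f(1) = 5 and f(2) = -10, which have opposite signs.
Since f is a polynomial it is continuous on [1, 2].
By the Intermediate Value Theorem f must vanish at some point of (1, 2).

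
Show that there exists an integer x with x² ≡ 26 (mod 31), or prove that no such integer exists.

31 is prime, so by Euler's criterion 26 is a square mod 31 iff 26^((31−1)/2) = 26^15 ≡ 1 (mod 31).
Squaring successively (mod 31): 26^2 = 676 ≡ 25; 26^4 ≡ 25² = 625 ≡ 5; 26^8 ≡ 5² = 25 ≡ 25.
Since 15 = 8 + 4 + 2 + 1, 26^15 ≡ 25 · 5 · 25 · 26; multiplying out mod 31: 25·5 = 125 ≡ 1, then 1·25 = 25 ≡ 25, then 25·26 = 650 ≡ 30. Thus 26^15 ≡ 30 ≡ −1 (mod 31).
By Euler's criterion 26 is a quadratic non-residue mod 31: no x satisfies x² ≡ 26 (mod 31).

There is no such integer.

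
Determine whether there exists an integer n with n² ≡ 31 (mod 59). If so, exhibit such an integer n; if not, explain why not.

Apply Euler's criterion with the prime 59: 31 is a quadratic residue iff 31^29 ≡ 1 (mod 59), and a non-residue iff it is ≡ −1.
Repeated squaring mod 59: 31^2 = 961 ≡ 17; 31^4 ≡ 17² = 289 ≡ 53; 31^8 ≡ 53² = 2809 ≡ 36; 31^16 ≡ 36² = 1296 ≡ 57.
Since 29 = 16 + 8 + 4 + 1, 31^29 ≡ 57 · 36 · 53 · 31; multiplying out mod 59: 57·36 = 2052 ≡ 46, then 46·53 = 2438 ≡ 19, then 19·31 = 589 ≡ 58. Thus 31^29 ≡ 58 ≡ −1 (mod 59).
By Euler's criterion 31 is a quadratic non-residue mod 59: no n satisfies n² ≡ 31 (mod 59).

No, no such integer exists.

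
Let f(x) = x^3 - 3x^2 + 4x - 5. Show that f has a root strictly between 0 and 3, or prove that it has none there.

f(0) = -5 and f(3) = 7, which have opposite signs.
f is continuous everywhere (it is a polynomial), in particular on [0, 3].
By the Intermediate Value Theorem, f takes the value 0 somewhere in the open interval.

Yes, f has a root in the interval.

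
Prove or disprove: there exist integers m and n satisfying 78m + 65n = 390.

Since gcd(78, 65) = 13 and 390 = 13·30, Bézout's identity guarantees a solution.
Dividing through by 13 reduces the equation to 6m + 5n = 30.
Run the Euclidean algorithm on 6 and 5: 6 = 1·5 + 1, 5 = 5·1 + 0.
Back-substituting, 1 = 6 − 1·5; that is, 6·1 + 5·(-1) = 1.
Times 30: 6·30 + 5·(-30) = 30, so (30, -30) solves it.
Shifting by a multiple of (5, −6) keeps it a solution: m = 30 − 6·5 = 0, n = -30 + 6·6 = 6.
Check: 78·0 + 65·6 = 0 + 390 = 390. ✓

m = 0, n = 6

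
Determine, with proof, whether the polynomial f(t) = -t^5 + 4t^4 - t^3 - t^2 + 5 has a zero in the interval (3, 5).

Yes, f has a root in the interval.

f(3) = 50 and f(5) = -770, which have opposite signs.
f is continuous everywhere (it is a polynomial), in particular on [3, 5].
By the Intermediate Value Theorem f must vanish at some point of (3, 5).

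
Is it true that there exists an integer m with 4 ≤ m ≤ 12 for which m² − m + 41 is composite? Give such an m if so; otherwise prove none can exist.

The values for m = 4, 5, …, 12 are 53, 61, 71, 83, 97, 113, 131, 151, 173, and each of these is prime.
So no value in the range makes the expression composite.

No such integer m in that range exists.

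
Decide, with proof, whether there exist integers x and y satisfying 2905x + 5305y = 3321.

There are no such integers.

Any value of 2905x + 5305y is a multiple of gcd(2905, 5305) = 5.
But 3321 is not a multiple of 5 (it leaves remainder 1).
Therefore 2905x + 5305y = 3321 has no solution in integers.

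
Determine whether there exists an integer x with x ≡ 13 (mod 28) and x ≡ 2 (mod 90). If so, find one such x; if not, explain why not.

No such integer exists.

gcd(28, 90) = 2. If x ≡ 13 (mod 28) and x ≡ 2 (mod 90), then x ≡ 13 (mod 2) and x ≡ 2 (mod 2).
These are incompatible: 13 − 2 = 11 is not divisible by 2.
Therefore no such x exists.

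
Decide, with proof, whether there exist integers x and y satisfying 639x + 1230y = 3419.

There are no such integers.

Any value of 639x + 1230y is a multiple of gcd(639, 1230) = 3.
But 3419 = 3·1139 + 2, so 3 ∤ 3419.
Therefore 639x + 1230y = 3419 has no solution in integers.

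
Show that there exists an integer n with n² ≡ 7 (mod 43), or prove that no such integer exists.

Apply Euler's criterion with the prime 43: 7 is a quadratic residue iff 7^21 ≡ 1 (mod 43), and a non-residue iff it is ≡ −1.
Repeated squaring mod 43: 7^2 = 49 ≡ 6; 7^4 ≡ 6² = 36 ≡ 36; 7^8 ≡ 36² = 1296 ≡ 6; 7^16 ≡ 6² = 36 ≡ 36.
Since 21 = 16 + 4 + 1, 7^21 ≡ 36 · 36 · 7; multiplying out mod 43: 36·36 = 1296 ≡ 6, then 6·7 = 42 ≡ 42. Thus 7^21 ≡ 42 ≡ −1 (mod 43).
The value −1 means 7 is a non-residue modulo 43, so n² ≡ 7 (mod 43) is impossible.

No such integer exists.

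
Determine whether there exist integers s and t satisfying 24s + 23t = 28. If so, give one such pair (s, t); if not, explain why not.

24 and 23 are coprime, so 24s + 23t ranges over all of ℤ.
Euclidean algorithm: 24 = 1·23 + 1, 23 = 23·1 + 0.
Back-substituting, 1 = 24 − 1·23; that is, 24·1 + 23·(-1) = 1.
Scaling by 28 gives the particular solution (s, t) = (28, -28).
The general solution is s = 28 + 23k, t = -28 − 24k; taking k = -1 gives the smaller pair s = 5, t = -4.
Indeed 24·5 + 23·(-4) = 120 − 92 = 28.

s = 5, t = -4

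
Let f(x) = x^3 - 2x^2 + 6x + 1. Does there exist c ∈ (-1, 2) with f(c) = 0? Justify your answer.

f(-1) = -8 and f(2) = 13, which have opposite signs.
As a polynomial, f is continuous on every closed interval.
The Intermediate Value Theorem then guarantees some c ∈ (-1, 2) with f(c) = 0.

Yes, f has a root in the interval.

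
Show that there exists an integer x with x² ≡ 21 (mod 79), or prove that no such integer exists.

x = 10 works: 10² = 100, and 100 − 21 = 79 = 1·79.

x = 10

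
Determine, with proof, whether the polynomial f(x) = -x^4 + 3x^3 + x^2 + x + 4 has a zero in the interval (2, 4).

f(2) = 18 and f(4) = -40, which have opposite signs.
As a polynomial, f is continuous on every closed interval.
By the Intermediate Value Theorem f must vanish at some point of (2, 4).

Such a root exists.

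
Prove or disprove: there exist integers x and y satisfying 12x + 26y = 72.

x = 6, y = 0

gcd(12, 26) = 2, and 2 divides 72, so integer solutions exist.
Dividing through by 2 reduces the equation to 6x + 13y = 36.
Euclidean algorithm: 13 = 2·6 + 1, 6 = 6·1 + 0.
Working back up the chain: 1 = 13 − 2·6. So 6·(-2) + 13·1 = 1.
Multiplying through by 36: x = (-2)·36 = -72, y = 1·36 = 36 is a solution.
Adding 6·13 to x and subtracting 6·6 from y gives the tidier solution (6, 0).
Check: 12·6 + 26·0 = 72 + 0 = 72. ✓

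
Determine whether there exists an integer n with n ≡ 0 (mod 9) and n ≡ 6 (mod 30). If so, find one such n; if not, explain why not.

n = 36

Here gcd(9, 30) = 3, and both 0 and 6 leave remainder 0 mod 3, so the system is consistent.
The integers ≡ 0 (mod 9) are 0, 9, 18, 27, 36, …; their remainders mod 30 are 0, 9, 18, 27, 6, so n = 36 is the first that is ≡ 6 (mod 30).
Check: 36 mod 9 = 0, 36 mod 30 = 6. ✓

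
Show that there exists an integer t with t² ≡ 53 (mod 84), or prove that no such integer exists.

No such integer exists.

Reduce modulo 3, which divides 84: we would need t² ≡ 2 (mod 3).
Squares mod 3 repeat after t = 1 (as (−t)² = t²); for t = 0..1 they are 0, 1.
So the quadratic residues mod 3 are {0, 1}, and 2 is not among them.
Therefore t² ≡ 53 (mod 84) has no solution.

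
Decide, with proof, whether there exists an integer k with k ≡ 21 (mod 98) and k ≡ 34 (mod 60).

There is no such integer.

gcd(98, 60) = 2. If k ≡ 21 (mod 98) and k ≡ 34 (mod 60), then k ≡ 21 (mod 2) and k ≡ 34 (mod 2).
However 21 ≡ 1 and 34 ≡ 0 (mod 2), and 1 ≠ 0.
So no integer satisfies both congruences.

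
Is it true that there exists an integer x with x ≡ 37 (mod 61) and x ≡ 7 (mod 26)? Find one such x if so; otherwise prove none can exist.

x = 891

The moduli 61 and 26 are coprime, so by the Chinese Remainder Theorem a unique solution modulo 1586 exists.
Write x = 37 + 61t and require 37 + 61t ≡ 7 (mod 26), i.e. 61t ≡ 22 (mod 26).
61 ≡ 9 (mod 26), so this reads 9t ≡ 22 (mod 26). Invert 9 mod 26 by the Euclidean algorithm: 26 = 2·9 + 8, 9 = 1·8 + 1, 8 = 8·1 + 0; back-substituting, 1 = 9 − 1·8 = 9 − (26 − 2·9) = −26 + 3·9. Hence 9·3 ≡ 1, so 9⁻¹ ≡ 3 (mod 26).
Therefore t ≡ 3·22 = 66 ≡ 14 (mod 26).
Taking t = 14 gives x = 37 + 61·14 = 891.
Indeed 891 ≡ 37 (mod 61) and 891 ≡ 7 (mod 26).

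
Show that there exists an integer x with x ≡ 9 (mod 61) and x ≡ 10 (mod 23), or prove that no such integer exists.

gcd(61, 23) = 1, so the Chinese Remainder Theorem guarantees exactly one residue class mod 1403 satisfying both.
Any solution of the first congruence is x = 9 + 61t; substituting into the second, 61t ≡ 10 − 9 ≡ 1 (mod 23).
61 ≡ 15 (mod 23), so this reads 15t ≡ 1 (mod 23). Note 15·20 = 300 ≡ 1 (mod 23) (as 300 − 1 = 13·23), so 15⁻¹ ≡ 20.
Therefore t ≡ 20·1 = 20 (mod 23).
Taking t = 20 gives x = 9 + 61·20 = 1229.
Indeed 1229 ≡ 9 (mod 61) and 1229 ≡ 10 (mod 23).

x = 1229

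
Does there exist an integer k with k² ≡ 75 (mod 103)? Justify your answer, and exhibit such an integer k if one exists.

No, no such integer exists.

103 is prime, so by Euler's criterion 75 is a square mod 103 iff 75^((103−1)/2) = 75^51 ≡ 1 (mod 103).
Squaring successively (mod 103): 75^2 = 5625 ≡ 63; 75^4 ≡ 63² = 3969 ≡ 55; 75^8 ≡ 55² = 3025 ≡ 38; 75^16 ≡ 38² = 1444 ≡ 2; 75^32 ≡ 2² = 4 ≡ 4.
Since 51 = 32 + 16 + 2 + 1, 75^51 ≡ 4 · 2 · 63 · 75; multiplying out mod 103: 4·2 = 8 ≡ 8, then 8·63 = 504 ≡ 92, then 92·75 = 6900 ≡ 102. Thus 75^51 ≡ 102 ≡ −1 (mod 103).
The value −1 means 75 is a non-residue modulo 103, so k² ≡ 75 (mod 103) is impossible.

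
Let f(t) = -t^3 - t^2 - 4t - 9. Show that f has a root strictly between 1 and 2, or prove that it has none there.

f(1) = -15 and f(2) = -29, both negative.
f'(t) = -3t^2 - 2t - 4 has discriminant (-2)² − 4·(-3)·(-4) = -44 < 0, so f' has no real roots and is negative for every real t.
Hence f is strictly decreasing on ℝ, and in particular on [1, 2]. A strictly monotone function with same-sign endpoint values stays negative on the whole interval, so f has no zero in (1, 2).

No.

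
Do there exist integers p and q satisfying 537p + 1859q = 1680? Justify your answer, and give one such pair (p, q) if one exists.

p = 1239, q = -357

Since gcd(537, 1859) = 1, every integer is an integer combination of 537 and 1859.
Dividing repeatedly: 1859 = 3·537 + 248, 537 = 2·248 + 41, 248 = 6·41 + 2, 41 = 20·2 + 1, 2 = 2·1 + 0.
Back-substituting, 1 = 41 − 20·2 = 41 − 20·(248 − 6·41) = −20·248 + 121·41 = −20·248 + 121·(537 − 2·248) = 121·537 − 262·248 = 121·537 − 262·(1859 − 3·537) = −262·1859 + 907·537; that is, 537·907 + 1859·(-262) = 1.
Scaling by 1680 gives the particular solution (p, q) = (1523760, -440160).
Subtracting 819·1859 from p and adding 819·537 to q gives the tidier solution (1239, -357).
Indeed 537·1239 + 1859·(-357) = 665343 − 663663 = 1680.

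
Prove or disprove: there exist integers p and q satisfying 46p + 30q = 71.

Any value of 46p + 30q is a multiple of gcd(46, 30) = 2.
However 71 leaves remainder 1 on division by 2.
Hence no integers p, q satisfy the equation.

No, no such integers exist.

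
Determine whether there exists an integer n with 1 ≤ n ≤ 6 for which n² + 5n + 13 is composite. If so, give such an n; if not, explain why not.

n = 4

At n = 4: 4² + 5·4 + 13 = 49 = 7·7, which is composite.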